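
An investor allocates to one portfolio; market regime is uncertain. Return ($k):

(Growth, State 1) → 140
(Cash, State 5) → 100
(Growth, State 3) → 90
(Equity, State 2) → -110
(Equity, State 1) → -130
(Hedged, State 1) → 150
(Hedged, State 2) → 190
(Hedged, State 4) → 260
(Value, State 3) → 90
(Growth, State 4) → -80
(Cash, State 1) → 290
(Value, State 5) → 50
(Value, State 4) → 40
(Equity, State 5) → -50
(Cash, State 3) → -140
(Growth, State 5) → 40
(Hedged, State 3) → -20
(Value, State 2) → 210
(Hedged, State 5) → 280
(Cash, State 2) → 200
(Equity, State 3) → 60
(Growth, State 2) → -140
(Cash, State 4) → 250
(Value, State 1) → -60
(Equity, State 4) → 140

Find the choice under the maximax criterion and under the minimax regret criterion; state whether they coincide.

maximax → Cash; minimax regret → Hedged (disagree)

Row maxima: Equity=140, Hedged=280, Growth=140, Value=210, Cash=290
Best best-case = 290 → Cash.
Column bests: State 1=290, State 2=210, State 3=90, State 4=260, State 5=280.
Equity regrets: 420, 320, 30, 120, 330 → max 420
Hedged regrets: 140, 20, 110, 0, 0 → max 140
Growth regrets: 150, 350, 0, 340, 240 → max 350
Value regrets: 350, 0, 0, 220, 230 → max 350
Cash regrets: 0, 10, 230, 10, 180 → max 230
Smallest max regret = 140 → Hedged.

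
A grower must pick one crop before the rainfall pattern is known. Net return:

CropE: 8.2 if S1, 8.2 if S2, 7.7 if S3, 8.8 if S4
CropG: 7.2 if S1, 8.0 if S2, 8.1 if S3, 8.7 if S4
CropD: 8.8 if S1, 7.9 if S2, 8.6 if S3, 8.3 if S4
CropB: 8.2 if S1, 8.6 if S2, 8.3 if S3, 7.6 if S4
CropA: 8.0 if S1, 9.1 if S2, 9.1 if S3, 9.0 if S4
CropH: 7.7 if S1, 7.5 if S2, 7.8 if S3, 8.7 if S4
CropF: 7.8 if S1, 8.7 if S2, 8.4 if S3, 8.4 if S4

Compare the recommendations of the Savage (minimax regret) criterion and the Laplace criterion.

Column bests: S1=8.8, S2=9.1, S3=9.1, S4=9.0.
CropE regrets: 0.6, 0.9, 1.4, 0.2 → max 1.4
CropG regrets: 1.6, 1.1, 1.0, 0.3 → max 1.6
CropD regrets: 0.0, 1.2, 0.5, 0.7 → max 1.2
CropB regrets: 0.6, 0.5, 0.8, 1.4 → max 1.4
CropA regrets: 0.8, 0.0, 0.0, 0.0 → max 0.8
CropH regrets: 1.1, 1.6, 1.3, 0.3 → max 1.6
CropF regrets: 1.0, 0.4, 0.7, 0.6 → max 1.0
Smallest max regret = 0.8 → CropA.
Row averages: CropE=8.225, CropG=8, CropD=8.4, CropB=8.175, CropA=8.8, CropH=7.925, CropF=8.325
Highest average = 8.8 → CropA.

minimax regret → CropA; laplace → CropA (agree)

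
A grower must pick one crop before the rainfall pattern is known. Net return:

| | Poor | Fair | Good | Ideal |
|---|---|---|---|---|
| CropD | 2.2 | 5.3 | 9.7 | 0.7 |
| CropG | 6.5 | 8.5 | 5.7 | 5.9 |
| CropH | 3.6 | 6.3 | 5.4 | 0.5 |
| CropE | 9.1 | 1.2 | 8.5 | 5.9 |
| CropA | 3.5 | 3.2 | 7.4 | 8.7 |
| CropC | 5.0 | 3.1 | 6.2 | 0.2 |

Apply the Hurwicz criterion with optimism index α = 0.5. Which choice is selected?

CropD: 0.5·9.7 + 0.5·0.7 = 5.2
CropG: 0.5·8.5 + 0.5·5.7 = 7.1
CropH: 0.5·6.3 + 0.5·0.5 = 3.4
CropE: 0.5·9.1 + 0.5·1.2 = 5.15
CropA: 0.5·8.7 + 0.5·3.2 = 5.95
CropC: 0.5·6.2 + 0.5·0.2 = 3.2
Highest Hurwicz score = 7.1 → CropG.

CropG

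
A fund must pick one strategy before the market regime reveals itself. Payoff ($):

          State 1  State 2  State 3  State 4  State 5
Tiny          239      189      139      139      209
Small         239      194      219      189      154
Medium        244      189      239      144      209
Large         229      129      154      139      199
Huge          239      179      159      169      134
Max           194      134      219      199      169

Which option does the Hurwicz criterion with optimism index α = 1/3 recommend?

Small

Tiny: 1/3·239 + 2/3·139 = 517/3
Small: 1/3·239 + 2/3·154 = 547/3
Medium: 1/3·244 + 2/3·144 = 532/3
Large: 1/3·229 + 2/3·129 = 487/3
Huge: 1/3·239 + 2/3·134 = 169
Max: 1/3·219 + 2/3·134 = 487/3
Highest Hurwicz score = 547/3 → Small.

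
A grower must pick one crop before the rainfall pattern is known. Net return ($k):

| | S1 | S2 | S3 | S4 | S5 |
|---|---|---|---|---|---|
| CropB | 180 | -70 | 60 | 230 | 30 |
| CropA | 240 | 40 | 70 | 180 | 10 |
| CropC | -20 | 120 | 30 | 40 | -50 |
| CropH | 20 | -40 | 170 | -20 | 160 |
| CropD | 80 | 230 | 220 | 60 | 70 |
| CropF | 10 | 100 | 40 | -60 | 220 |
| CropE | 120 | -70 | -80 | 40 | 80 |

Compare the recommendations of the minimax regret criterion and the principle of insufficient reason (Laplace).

minimax regret → CropD; laplace → CropD (agree)

Column bests: S1=240, S2=230, S3=220, S4=230, S5=220.
CropB regrets: 60, 300, 160, 0, 190 → max 300
CropA regrets: 0, 190, 150, 50, 210 → max 210
CropC regrets: 260, 110, 190, 190, 270 → max 270
CropH regrets: 220, 270, 50, 250, 60 → max 270
CropD regrets: 160, 0, 0, 170, 150 → max 170
CropF regrets: 230, 130, 180, 290, 0 → max 290
CropE regrets: 120, 300, 300, 190, 140 → max 300
Smallest max regret = 170 → CropD.
Row averages: CropB=86, CropA=108, CropC=24, CropH=58, CropD=132, CropF=62, CropE=18
Highest average = 132 → CropD.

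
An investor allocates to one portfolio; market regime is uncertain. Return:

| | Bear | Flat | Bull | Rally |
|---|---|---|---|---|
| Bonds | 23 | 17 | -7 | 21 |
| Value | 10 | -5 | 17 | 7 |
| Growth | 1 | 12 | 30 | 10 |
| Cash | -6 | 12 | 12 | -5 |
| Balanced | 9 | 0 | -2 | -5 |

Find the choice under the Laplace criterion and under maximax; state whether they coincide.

Row averages: Bonds=13.5, Value=7.25, Growth=13.25, Cash=3.25, Balanced=0.5
Highest average = 13.5 → Bonds.
Row maxima: Bonds=23, Value=17, Growth=30, Cash=12, Balanced=9
Best best-case = 30 → Growth.

laplace → Bonds; maximax → Growth (disagree)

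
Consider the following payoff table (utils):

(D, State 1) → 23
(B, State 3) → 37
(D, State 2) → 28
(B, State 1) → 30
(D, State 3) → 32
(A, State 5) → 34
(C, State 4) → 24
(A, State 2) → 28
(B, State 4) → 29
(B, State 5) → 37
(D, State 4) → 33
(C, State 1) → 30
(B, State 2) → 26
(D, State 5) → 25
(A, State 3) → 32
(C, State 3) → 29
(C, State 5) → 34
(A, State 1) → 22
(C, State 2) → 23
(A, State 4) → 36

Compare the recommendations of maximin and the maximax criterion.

maximin → B; maximax → B (agree)

Row minima: A=22, B=26, C=23, D=23
Best worst-case = 26 → B.
Row maxima: A=36, B=37, C=34, D=33
Best best-case = 37 → B.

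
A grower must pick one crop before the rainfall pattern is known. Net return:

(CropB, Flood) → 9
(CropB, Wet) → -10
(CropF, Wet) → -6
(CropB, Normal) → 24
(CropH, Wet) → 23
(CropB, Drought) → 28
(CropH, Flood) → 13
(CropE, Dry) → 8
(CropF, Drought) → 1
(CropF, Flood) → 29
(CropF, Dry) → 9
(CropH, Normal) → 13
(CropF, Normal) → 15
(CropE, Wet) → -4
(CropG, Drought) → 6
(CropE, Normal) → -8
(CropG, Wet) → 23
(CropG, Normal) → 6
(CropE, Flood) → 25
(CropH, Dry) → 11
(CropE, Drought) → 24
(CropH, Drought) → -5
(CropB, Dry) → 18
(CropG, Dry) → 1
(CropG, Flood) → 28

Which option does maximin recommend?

Row minima: CropG=1, CropH=-5, CropE=-8, CropF=-6, CropB=-10
Best worst-case = 1 → CropG.

CropG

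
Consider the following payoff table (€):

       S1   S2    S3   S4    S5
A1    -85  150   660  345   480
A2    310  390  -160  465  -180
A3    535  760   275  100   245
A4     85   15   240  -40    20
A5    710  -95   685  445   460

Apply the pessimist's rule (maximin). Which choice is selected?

A3

Row minima: A1=-85, A2=-180, A3=100, A4=-40, A5=-95
Best worst-case = 100 → A3.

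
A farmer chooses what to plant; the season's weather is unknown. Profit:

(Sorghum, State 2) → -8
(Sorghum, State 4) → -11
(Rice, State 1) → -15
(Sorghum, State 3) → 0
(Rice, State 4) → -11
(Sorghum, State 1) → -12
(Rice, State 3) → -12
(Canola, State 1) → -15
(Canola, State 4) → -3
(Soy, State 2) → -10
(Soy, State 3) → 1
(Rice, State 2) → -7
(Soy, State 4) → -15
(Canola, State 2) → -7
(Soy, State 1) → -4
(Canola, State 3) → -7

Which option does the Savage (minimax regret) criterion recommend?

Sorghum

Column bests: State 1=-4, State 2=-7, State 3=1, State 4=-3.
Canola regrets: 11, 0, 8, 0 → max 11
Sorghum regrets: 8, 1, 1, 8 → max 8
Rice regrets: 11, 0, 13, 8 → max 13
Soy regrets: 0, 3, 0, 12 → max 12
Smallest max regret = 8 → Sorghum.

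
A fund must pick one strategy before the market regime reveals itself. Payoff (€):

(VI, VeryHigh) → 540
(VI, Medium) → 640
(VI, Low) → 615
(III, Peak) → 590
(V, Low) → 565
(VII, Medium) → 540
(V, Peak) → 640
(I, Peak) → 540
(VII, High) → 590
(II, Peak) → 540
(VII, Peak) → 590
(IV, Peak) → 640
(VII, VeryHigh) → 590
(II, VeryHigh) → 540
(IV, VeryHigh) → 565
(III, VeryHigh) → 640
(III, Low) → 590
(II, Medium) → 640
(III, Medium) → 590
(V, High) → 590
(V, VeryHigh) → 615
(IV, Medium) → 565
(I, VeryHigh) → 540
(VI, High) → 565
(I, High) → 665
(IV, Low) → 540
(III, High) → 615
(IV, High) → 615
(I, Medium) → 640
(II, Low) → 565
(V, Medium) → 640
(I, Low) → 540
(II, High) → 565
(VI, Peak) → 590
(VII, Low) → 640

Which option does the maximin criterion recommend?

Row minima: I=540, II=540, III=590, IV=540, V=565, VI=540, VII=540
Best worst-case = 590 → III.

III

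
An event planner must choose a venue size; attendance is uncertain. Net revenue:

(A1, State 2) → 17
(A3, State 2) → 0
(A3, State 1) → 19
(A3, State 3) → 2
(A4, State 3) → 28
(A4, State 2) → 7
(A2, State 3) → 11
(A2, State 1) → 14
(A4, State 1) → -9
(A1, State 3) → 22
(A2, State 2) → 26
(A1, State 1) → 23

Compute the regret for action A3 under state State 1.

4

Best payoff under State 1 is 23.
Regret = 23 − 19 = 4.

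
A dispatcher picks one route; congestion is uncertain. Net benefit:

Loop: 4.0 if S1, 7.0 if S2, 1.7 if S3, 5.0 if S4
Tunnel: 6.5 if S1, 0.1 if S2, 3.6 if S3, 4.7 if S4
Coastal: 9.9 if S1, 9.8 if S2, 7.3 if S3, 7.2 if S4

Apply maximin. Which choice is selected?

Row minima: Loop=1.7, Tunnel=0.1, Coastal=7.2
Best worst-case = 7.2 → Coastal.

Coastal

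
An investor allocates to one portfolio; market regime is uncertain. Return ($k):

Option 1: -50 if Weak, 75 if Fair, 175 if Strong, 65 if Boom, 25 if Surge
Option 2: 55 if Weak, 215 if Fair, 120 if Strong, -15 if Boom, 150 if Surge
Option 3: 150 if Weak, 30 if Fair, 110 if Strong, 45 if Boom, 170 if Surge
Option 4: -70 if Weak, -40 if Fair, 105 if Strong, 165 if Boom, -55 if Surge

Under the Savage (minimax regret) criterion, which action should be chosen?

Option 2

Column bests: Weak=150, Fair=215, Strong=175, Boom=165, Surge=170.
Option 1 regrets: 200, 140, 0, 100, 145 → max 200
Option 2 regrets: 95, 0, 55, 180, 20 → max 180
Option 3 regrets: 0, 185, 65, 120, 0 → max 185
Option 4 regrets: 220, 255, 70, 0, 225 → max 255
Smallest max regret = 180 → Option 2.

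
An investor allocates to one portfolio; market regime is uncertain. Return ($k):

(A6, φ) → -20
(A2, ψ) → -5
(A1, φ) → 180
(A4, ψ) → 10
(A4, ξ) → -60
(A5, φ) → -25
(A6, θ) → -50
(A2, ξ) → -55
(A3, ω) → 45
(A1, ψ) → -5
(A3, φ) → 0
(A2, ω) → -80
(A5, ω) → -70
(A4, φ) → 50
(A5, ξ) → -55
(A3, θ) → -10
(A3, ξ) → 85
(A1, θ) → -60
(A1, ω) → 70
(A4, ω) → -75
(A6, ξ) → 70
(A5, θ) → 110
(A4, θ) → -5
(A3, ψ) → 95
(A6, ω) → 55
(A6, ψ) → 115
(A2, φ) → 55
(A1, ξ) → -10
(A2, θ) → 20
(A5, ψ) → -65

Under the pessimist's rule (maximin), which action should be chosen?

A3

Row minima: A1=-60, A2=-80, A3=-10, A4=-75, A5=-70, A6=-50
Best worst-case = -10 → A3.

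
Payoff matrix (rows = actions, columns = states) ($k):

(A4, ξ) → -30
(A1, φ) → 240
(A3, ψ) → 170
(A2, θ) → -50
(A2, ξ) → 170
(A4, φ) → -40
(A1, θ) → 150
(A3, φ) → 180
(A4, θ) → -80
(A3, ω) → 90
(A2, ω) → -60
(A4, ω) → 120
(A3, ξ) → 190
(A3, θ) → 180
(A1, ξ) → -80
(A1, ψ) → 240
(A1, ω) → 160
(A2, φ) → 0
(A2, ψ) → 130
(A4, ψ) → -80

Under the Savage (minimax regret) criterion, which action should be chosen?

Column bests: θ=180, φ=240, ψ=240, ω=160, ξ=190.
A1 regrets: 30, 0, 0, 0, 270 → max 270
A2 regrets: 230, 240, 110, 220, 20 → max 240
A3 regrets: 0, 60, 70, 70, 0 → max 70
A4 regrets: 260, 280, 320, 40, 220 → max 320
Smallest max regret = 70 → A3.

A3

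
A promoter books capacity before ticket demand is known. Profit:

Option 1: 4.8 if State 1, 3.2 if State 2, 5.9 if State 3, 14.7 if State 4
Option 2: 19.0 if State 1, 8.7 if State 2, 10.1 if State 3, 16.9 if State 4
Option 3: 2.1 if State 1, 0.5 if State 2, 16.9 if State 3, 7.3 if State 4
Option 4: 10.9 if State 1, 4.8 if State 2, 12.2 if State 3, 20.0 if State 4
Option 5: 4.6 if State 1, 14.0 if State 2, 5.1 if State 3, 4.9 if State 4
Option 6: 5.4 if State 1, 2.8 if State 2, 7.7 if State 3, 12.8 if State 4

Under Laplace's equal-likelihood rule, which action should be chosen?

Row averages: Option 1=7.15, Option 2=13.675, Option 3=6.7, Option 4=11.975, Option 5=7.15, Option 6=7.175
Highest average = 13.675 → Option 2.

Option 2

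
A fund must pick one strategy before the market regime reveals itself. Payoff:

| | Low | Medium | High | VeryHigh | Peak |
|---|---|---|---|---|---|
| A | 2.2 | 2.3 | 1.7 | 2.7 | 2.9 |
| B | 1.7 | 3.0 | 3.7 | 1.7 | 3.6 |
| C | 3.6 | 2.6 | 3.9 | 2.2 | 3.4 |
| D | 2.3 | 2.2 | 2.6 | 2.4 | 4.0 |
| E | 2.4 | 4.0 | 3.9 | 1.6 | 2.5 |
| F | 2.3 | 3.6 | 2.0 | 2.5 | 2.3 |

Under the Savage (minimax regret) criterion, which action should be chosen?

Column bests: Low=3.6, Medium=4.0, High=3.9, VeryHigh=2.7, Peak=4.0.
A regrets: 1.4, 1.7, 2.2, 0.0, 1.1 → max 2.2
B regrets: 1.9, 1.0, 0.2, 1.0, 0.4 → max 1.9
C regrets: 0.0, 1.4, 0.0, 0.5, 0.6 → max 1.4
D regrets: 1.3, 1.8, 1.3, 0.3, 0.0 → max 1.8
E regrets: 1.2, 0.0, 0.0, 1.1, 1.5 → max 1.5
F regrets: 1.3, 0.4, 1.9, 0.2, 1.7 → max 1.9
Smallest max regret = 1.4 → C.

C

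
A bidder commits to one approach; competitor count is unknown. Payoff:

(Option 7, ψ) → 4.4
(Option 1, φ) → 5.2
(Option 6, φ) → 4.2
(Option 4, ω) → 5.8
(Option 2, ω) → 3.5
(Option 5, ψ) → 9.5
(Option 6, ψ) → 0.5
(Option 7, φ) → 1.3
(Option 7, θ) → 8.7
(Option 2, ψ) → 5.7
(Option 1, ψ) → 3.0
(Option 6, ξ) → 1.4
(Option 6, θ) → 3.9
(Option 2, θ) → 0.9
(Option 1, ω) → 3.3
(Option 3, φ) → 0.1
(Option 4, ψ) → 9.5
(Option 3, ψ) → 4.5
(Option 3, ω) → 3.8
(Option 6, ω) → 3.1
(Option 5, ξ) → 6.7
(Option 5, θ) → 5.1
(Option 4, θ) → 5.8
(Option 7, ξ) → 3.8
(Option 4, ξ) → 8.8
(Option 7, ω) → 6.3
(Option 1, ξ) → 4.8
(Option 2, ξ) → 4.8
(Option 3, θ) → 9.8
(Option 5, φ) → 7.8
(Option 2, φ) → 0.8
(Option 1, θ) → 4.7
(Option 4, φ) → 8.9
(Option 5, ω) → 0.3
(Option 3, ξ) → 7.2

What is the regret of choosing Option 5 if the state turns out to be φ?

1.1

Best payoff under φ is 8.9.
Regret = 8.9 − 7.8 = 1.1.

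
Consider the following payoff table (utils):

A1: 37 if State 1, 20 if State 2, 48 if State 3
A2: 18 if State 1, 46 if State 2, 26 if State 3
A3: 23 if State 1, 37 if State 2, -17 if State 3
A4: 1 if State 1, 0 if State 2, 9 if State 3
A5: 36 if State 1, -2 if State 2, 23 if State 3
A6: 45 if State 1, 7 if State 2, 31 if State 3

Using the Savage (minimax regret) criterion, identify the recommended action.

A1

Column bests: State 1=45, State 2=46, State 3=48.
A1 regrets: 8, 26, 0 → max 26
A2 regrets: 27, 0, 22 → max 27
A3 regrets: 22, 9, 65 → max 65
A4 regrets: 44, 46, 39 → max 46
A5 regrets: 9, 48, 25 → max 48
A6 regrets: 0, 39, 17 → max 39
Smallest max regret = 26 → A1.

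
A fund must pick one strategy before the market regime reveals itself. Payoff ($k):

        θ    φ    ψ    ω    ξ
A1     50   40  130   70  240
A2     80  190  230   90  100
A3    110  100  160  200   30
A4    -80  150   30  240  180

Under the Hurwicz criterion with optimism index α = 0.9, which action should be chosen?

A1

A1: 0.9·240 + 0.1·40 = 220
A2: 0.9·230 + 0.1·80 = 215
A3: 0.9·200 + 0.1·30 = 183
A4: 0.9·240 + 0.1·(-80) = 208
Highest Hurwicz score = 220 → A1.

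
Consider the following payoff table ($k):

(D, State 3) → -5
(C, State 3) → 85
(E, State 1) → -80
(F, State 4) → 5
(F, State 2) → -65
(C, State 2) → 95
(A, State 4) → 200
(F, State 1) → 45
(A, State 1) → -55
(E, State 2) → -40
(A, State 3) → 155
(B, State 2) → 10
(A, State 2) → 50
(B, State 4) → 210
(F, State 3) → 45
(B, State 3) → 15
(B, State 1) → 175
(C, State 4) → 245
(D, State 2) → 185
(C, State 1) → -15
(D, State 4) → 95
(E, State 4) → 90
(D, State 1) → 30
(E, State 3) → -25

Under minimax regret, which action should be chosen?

D

Column bests: State 1=175, State 2=185, State 3=155, State 4=245.
A regrets: 230, 135, 0, 45 → max 230
B regrets: 0, 175, 140, 35 → max 175
C regrets: 190, 90, 70, 0 → max 190
D regrets: 145, 0, 160, 150 → max 160
E regrets: 255, 225, 180, 155 → max 255
F regrets: 130, 250, 110, 240 → max 250
Smallest max regret = 160 → D.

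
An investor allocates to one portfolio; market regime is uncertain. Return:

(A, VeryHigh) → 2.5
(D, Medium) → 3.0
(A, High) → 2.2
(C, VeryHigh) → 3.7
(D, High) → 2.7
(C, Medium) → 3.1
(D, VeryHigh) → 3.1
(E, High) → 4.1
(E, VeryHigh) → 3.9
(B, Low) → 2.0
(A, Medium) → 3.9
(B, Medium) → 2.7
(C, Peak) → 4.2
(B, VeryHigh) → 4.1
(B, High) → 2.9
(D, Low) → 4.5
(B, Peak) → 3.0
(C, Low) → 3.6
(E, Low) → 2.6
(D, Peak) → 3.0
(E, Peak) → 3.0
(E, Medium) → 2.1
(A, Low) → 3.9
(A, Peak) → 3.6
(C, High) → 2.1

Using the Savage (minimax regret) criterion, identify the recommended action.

Column bests: Low=4.5, Medium=3.9, High=4.1, VeryHigh=4.1, Peak=4.2.
A regrets: 0.6, 0.0, 1.9, 1.6, 0.6 → max 1.9
B regrets: 2.5, 1.2, 1.2, 0.0, 1.2 → max 2.5
C regrets: 0.9, 0.8, 2.0, 0.4, 0.0 → max 2.0
D regrets: 0.0, 0.9, 1.4, 1.0, 1.2 → max 1.4
E regrets: 1.9, 1.8, 0.0, 0.2, 1.2 → max 1.9
Smallest max regret = 1.4 → D.

D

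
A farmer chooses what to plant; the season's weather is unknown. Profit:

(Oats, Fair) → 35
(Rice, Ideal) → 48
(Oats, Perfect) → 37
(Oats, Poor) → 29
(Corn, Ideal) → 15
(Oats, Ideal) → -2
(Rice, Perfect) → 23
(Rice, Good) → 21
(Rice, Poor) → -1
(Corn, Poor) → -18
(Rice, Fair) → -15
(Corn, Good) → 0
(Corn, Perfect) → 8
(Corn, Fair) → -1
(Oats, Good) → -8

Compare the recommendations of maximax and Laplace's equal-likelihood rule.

maximax → Rice; laplace → Oats (disagree)

Row maxima: Rice=48, Corn=15, Oats=37
Best best-case = 48 → Rice.
Row averages: Rice=15.2, Corn=0.8, Oats=18.2
Highest average = 18.2 → Oats.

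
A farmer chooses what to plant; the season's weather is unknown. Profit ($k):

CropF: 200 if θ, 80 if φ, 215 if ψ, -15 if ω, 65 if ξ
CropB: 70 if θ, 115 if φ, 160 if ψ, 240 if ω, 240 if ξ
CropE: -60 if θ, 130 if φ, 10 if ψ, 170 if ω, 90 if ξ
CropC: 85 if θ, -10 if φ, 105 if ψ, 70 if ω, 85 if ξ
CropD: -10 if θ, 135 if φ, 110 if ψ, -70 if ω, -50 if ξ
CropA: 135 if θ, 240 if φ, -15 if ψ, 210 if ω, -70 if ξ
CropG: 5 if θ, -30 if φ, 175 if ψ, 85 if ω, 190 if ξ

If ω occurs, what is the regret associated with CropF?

255

Best payoff under ω is 240.
Regret = 240 − (-15) = 255.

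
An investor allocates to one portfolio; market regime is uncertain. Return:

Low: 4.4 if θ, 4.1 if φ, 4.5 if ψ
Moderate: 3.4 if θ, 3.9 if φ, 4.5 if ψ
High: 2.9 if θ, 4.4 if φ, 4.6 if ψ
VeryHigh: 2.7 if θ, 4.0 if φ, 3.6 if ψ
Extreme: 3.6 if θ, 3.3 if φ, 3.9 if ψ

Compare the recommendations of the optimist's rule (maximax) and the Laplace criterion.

maximax → High; laplace → Low (disagree)

Row maxima: Low=4.5, Moderate=4.5, High=4.6, VeryHigh=4.0, Extreme=3.9
Best best-case = 4.6 → High.
Row averages: Low=13/3, Moderate=59/15, High=119/30, VeryHigh=103/30, Extreme=3.6
Highest average = 13/3 → Low.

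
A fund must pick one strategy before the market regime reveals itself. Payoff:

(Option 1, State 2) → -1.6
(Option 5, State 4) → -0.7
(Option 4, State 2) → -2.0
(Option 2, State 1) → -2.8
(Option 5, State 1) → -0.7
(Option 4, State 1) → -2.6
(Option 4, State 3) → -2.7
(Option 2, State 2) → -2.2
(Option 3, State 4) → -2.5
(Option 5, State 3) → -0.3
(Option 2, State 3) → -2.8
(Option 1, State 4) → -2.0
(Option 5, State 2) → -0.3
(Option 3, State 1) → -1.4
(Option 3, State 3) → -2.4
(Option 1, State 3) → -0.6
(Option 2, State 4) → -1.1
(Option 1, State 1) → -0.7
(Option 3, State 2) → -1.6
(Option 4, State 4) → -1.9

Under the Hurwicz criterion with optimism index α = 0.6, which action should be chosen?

Option 5

Option 1: 0.6·(-0.6) + 0.4·(-2.0) = -1.16
Option 2: 0.6·(-1.1) + 0.4·(-2.8) = -1.78
Option 3: 0.6·(-1.4) + 0.4·(-2.5) = -1.84
Option 4: 0.6·(-1.9) + 0.4·(-2.7) = -2.22
Option 5: 0.6·(-0.3) + 0.4·(-0.7) = -0.46
Highest Hurwicz score = -0.46 → Option 5.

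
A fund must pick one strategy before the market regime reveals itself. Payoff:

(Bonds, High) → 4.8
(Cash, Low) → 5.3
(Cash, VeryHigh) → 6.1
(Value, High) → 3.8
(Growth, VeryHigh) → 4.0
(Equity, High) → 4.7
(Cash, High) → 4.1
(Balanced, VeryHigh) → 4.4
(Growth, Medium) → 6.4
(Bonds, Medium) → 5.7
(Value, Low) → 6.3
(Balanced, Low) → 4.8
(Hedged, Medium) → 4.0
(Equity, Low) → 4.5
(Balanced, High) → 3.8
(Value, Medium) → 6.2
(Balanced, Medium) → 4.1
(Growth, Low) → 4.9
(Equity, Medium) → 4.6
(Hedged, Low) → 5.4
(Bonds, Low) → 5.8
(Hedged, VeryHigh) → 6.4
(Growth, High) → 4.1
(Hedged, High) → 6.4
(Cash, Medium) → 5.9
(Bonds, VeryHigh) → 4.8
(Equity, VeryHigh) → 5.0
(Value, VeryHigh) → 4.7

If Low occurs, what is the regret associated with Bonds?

0.5

Best payoff under Low is 6.3.
Regret = 6.3 − 5.8 = 0.5.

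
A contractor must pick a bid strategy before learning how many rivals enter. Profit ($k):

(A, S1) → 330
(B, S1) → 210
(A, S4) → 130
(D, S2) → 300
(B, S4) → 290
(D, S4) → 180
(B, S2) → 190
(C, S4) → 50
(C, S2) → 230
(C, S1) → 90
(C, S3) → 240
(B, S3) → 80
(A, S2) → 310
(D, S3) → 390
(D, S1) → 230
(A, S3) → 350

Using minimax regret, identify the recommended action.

D

Column bests: S1=330, S2=310, S3=390, S4=290.
A regrets: 0, 0, 40, 160 → max 160
B regrets: 120, 120, 310, 0 → max 310
C regrets: 240, 80, 150, 240 → max 240
D regrets: 100, 10, 0, 110 → max 110
Smallest max regret = 110 → D.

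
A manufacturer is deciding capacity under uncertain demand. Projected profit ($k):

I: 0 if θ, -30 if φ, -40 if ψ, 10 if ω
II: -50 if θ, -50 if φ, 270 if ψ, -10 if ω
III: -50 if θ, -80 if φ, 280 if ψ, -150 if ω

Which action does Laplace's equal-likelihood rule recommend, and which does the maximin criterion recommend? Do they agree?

laplace → II; maximin → I (disagree)

Row averages: I=-15, II=40, III=0
Highest average = 40 → II.
Row minima: I=-40, II=-50, III=-150
Best worst-case = -40 → I.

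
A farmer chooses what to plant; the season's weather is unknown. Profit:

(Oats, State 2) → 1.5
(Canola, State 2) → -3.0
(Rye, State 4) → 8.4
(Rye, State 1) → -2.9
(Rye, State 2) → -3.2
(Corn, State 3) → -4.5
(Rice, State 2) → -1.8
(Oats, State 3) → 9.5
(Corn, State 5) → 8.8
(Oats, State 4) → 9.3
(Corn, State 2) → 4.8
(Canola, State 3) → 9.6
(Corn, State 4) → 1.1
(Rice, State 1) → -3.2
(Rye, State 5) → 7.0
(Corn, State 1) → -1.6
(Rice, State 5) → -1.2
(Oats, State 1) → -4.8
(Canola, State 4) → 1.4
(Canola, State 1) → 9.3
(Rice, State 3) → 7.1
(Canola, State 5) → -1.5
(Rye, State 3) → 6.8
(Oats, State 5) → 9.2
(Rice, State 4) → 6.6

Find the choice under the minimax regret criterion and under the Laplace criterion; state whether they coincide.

minimax regret → Canola; laplace → Oats (disagree)

Column bests: State 1=9.3, State 2=4.8, State 3=9.6, State 4=9.3, State 5=9.2.
Rye regrets: 12.2, 8.0, 2.8, 0.9, 2.2 → max 12.2
Oats regrets: 14.1, 3.3, 0.1, 0.0, 0.0 → max 14.1
Corn regrets: 10.9, 0.0, 14.1, 8.2, 0.4 → max 14.1
Canola regrets: 0.0, 7.8, 0.0, 7.9, 10.7 → max 10.7
Rice regrets: 12.5, 6.6, 2.5, 2.7, 10.4 → max 12.5
Smallest max regret = 10.7 → Canola.
Row averages: Rye=3.22, Oats=4.94, Corn=1.72, Canola=3.16, Rice=1.5
Highest average = 4.94 → Oats.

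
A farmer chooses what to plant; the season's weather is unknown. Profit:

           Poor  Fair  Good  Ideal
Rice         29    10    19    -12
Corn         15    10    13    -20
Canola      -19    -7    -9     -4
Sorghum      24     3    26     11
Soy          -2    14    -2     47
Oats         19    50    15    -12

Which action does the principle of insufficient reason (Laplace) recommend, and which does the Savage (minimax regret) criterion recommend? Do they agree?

laplace → Oats; minimax regret → Soy (disagree)

Row averages: Rice=11.5, Corn=4.5, Canola=-9.75, Sorghum=16, Soy=14.25, Oats=18
Highest average = 18 → Oats.
Column bests: Poor=29, Fair=50, Good=26, Ideal=47.
Rice regrets: 0, 40, 7, 59 → max 59
Corn regrets: 14, 40, 13, 67 → max 67
Canola regrets: 48, 57, 35, 51 → max 57
Sorghum regrets: 5, 47, 0, 36 → max 47
Soy regrets: 31, 36, 28, 0 → max 36
Oats regrets: 10, 0, 11, 59 → max 59
Smallest max regret = 36 → Soy.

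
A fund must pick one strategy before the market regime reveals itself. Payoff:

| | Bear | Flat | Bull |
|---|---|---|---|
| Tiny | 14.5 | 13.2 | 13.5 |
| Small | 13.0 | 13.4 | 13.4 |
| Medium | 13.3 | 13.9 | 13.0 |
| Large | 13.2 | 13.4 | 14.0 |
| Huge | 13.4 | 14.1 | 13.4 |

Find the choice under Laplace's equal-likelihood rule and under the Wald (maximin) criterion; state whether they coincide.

Row averages: Tiny=206/15, Small=199/15, Medium=13.4, Large=203/15, Huge=409/30
Highest average = 206/15 → Tiny.
Row minima: Tiny=13.2, Small=13.0, Medium=13.0, Large=13.2, Huge=13.4
Best worst-case = 13.4 → Huge.

laplace → Tiny; maximin → Huge (disagree)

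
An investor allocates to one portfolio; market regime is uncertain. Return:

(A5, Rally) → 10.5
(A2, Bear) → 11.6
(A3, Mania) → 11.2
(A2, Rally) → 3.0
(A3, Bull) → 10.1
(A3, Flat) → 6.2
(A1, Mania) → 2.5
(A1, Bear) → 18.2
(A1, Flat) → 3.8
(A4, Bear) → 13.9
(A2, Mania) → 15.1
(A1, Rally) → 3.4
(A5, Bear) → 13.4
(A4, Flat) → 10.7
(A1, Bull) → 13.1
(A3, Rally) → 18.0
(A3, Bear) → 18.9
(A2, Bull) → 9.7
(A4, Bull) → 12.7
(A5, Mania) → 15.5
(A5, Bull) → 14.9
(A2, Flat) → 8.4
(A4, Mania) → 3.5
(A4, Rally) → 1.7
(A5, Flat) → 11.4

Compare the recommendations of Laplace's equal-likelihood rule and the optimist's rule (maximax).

Row averages: A1=8.2, A2=9.56, A3=12.88, A4=8.5, A5=13.14
Highest average = 13.14 → A5.
Row maxima: A1=18.2, A2=15.1, A3=18.9, A4=13.9, A5=15.5
Best best-case = 18.9 → A3.

laplace → A5; maximax → A3 (disagree)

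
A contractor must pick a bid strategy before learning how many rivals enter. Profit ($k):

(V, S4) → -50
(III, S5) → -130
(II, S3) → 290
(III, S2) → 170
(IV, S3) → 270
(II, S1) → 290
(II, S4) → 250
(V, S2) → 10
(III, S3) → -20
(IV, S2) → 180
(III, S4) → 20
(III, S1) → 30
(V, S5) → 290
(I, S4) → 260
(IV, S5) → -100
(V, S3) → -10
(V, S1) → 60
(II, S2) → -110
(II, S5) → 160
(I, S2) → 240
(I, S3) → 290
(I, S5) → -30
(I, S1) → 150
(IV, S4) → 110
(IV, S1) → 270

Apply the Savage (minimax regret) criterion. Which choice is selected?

V

Column bests: S1=290, S2=240, S3=290, S4=260, S5=290.
I regrets: 140, 0, 0, 0, 320 → max 320
II regrets: 0, 350, 0, 10, 130 → max 350
III regrets: 260, 70, 310, 240, 420 → max 420
IV regrets: 20, 60, 20, 150, 390 → max 390
V regrets: 230, 230, 300, 310, 0 → max 310
Smallest max regret = 310 → V.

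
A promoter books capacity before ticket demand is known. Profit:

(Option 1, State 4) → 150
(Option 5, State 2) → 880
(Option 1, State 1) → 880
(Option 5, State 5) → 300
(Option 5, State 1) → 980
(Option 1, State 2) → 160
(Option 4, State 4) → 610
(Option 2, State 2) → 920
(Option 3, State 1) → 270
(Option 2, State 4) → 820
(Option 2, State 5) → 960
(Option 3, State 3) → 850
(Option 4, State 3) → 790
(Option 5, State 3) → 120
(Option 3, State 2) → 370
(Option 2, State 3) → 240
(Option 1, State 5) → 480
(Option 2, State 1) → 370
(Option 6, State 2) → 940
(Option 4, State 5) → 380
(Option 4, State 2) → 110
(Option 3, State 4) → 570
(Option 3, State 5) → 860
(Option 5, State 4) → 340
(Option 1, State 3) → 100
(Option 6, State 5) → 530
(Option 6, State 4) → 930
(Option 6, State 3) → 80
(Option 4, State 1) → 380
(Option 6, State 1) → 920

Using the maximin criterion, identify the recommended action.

Row minima: Option 1=100, Option 2=240, Option 3=270, Option 4=110, Option 5=120, Option 6=80
Best worst-case = 270 → Option 3.

Option 3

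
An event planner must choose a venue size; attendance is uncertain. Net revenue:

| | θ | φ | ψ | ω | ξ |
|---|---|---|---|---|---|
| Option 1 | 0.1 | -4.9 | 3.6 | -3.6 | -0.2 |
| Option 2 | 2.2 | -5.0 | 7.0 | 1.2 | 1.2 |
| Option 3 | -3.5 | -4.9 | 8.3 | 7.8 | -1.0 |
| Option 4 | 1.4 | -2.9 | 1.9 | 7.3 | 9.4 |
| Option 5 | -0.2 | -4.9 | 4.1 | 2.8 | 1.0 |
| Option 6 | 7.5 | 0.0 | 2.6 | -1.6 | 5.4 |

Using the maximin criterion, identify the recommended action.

Row minima: Option 1=-4.9, Option 2=-5.0, Option 3=-4.9, Option 4=-2.9, Option 5=-4.9, Option 6=-1.6
Best worst-case = -1.6 → Option 6.

Option 6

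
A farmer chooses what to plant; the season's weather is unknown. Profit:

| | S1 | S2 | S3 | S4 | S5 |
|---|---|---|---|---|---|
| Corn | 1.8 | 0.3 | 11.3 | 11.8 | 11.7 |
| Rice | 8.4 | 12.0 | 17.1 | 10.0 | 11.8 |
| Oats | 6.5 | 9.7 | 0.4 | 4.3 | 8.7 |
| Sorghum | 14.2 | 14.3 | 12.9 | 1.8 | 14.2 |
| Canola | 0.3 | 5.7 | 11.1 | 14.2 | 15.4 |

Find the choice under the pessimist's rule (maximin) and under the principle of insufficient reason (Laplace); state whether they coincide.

Row minima: Corn=0.3, Rice=8.4, Oats=0.4, Sorghum=1.8, Canola=0.3
Best worst-case = 8.4 → Rice.
Row averages: Corn=7.38, Rice=11.86, Oats=5.92, Sorghum=11.48, Canola=9.34
Highest average = 11.86 → Rice.

maximin → Rice; laplace → Rice (agree)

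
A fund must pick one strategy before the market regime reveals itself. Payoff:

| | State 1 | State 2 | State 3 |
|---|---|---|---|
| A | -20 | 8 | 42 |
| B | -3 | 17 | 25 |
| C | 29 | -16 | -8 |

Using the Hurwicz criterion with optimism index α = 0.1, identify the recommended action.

A: 0.1·42 + 0.9·(-20) = -13.8
B: 0.1·25 + 0.9·(-3) = -0.2
C: 0.1·29 + 0.9·(-16) = -11.5
Highest Hurwicz score = -0.2 → B.

B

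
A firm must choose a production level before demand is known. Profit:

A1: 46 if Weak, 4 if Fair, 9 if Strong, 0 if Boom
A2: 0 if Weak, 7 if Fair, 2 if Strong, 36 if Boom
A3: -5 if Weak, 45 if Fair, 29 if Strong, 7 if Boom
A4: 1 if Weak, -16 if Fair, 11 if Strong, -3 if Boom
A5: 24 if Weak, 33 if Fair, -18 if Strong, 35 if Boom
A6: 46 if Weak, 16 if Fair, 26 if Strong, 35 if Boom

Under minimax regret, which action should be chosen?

Column bests: Weak=46, Fair=45, Strong=29, Boom=36.
A1 regrets: 0, 41, 20, 36 → max 41
A2 regrets: 46, 38, 27, 0 → max 46
A3 regrets: 51, 0, 0, 29 → max 51
A4 regrets: 45, 61, 18, 39 → max 61
A5 regrets: 22, 12, 47, 1 → max 47
A6 regrets: 0, 29, 3, 1 → max 29
Smallest max regret = 29 → A6.

A6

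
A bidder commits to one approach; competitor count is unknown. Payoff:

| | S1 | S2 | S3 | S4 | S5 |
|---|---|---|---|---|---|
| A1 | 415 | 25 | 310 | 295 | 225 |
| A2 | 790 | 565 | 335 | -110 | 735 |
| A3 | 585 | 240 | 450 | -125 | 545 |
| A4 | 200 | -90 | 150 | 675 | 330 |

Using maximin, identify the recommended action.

A1

Row minima: A1=25, A2=-110, A3=-125, A4=-90
Best worst-case = 25 → A1.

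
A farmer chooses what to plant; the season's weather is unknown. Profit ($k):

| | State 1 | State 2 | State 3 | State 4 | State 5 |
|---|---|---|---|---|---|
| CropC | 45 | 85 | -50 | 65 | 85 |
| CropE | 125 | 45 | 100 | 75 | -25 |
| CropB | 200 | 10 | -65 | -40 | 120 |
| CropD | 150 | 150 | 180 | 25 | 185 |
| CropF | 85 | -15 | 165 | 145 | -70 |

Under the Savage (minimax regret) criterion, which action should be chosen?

CropD

Column bests: State 1=200, State 2=150, State 3=180, State 4=145, State 5=185.
CropC regrets: 155, 65, 230, 80, 100 → max 230
CropE regrets: 75, 105, 80, 70, 210 → max 210
CropB regrets: 0, 140, 245, 185, 65 → max 245
CropD regrets: 50, 0, 0, 120, 0 → max 120
CropF regrets: 115, 165, 15, 0, 255 → max 255
Smallest max regret = 120 → CropD.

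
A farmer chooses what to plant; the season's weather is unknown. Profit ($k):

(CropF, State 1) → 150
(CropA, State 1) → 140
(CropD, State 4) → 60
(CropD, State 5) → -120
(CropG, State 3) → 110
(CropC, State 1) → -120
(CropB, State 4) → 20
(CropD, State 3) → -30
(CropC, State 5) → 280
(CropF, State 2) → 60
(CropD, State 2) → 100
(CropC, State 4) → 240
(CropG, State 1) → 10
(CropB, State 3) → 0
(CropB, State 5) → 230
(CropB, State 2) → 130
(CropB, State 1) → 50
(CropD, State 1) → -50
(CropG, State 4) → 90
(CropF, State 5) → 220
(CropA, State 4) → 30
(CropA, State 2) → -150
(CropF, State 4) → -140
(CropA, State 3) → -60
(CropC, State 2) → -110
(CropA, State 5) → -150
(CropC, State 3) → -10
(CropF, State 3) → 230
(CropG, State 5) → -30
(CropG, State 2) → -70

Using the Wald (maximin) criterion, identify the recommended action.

Row minima: CropD=-120, CropA=-150, CropC=-120, CropF=-140, CropB=0, CropG=-70
Best worst-case = 0 → CropB.

CropB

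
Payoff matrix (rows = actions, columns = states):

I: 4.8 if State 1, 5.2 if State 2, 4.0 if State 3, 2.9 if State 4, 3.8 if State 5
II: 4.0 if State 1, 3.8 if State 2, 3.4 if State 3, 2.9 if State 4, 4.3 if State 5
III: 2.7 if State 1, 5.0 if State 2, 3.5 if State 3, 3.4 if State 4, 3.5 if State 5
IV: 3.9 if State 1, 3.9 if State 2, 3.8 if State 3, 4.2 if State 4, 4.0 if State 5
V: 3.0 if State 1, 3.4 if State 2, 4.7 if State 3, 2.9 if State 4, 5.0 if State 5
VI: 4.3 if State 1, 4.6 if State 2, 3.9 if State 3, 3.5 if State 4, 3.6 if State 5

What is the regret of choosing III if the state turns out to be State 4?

0.8

Best payoff under State 4 is 4.2.
Regret = 4.2 − 3.4 = 0.8.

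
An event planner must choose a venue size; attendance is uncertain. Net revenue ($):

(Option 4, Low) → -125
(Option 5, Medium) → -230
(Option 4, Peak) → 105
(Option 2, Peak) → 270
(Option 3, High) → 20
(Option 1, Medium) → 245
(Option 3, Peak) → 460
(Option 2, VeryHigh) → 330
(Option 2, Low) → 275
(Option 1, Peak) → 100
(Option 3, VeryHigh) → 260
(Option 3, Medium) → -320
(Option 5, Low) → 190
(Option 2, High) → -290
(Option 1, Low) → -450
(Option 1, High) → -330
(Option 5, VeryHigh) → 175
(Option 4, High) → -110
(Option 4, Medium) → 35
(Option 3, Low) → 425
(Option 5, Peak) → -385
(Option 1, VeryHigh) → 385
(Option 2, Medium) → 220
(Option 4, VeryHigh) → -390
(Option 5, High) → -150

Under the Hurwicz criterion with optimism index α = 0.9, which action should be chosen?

Option 3

Option 1: 0.9·385 + 0.1·(-450) = 301.5
Option 2: 0.9·330 + 0.1·(-290) = 268
Option 3: 0.9·460 + 0.1·(-320) = 382
Option 4: 0.9·105 + 0.1·(-390) = 55.5
Option 5: 0.9·190 + 0.1·(-385) = 132.5
Highest Hurwicz score = 382 → Option 3.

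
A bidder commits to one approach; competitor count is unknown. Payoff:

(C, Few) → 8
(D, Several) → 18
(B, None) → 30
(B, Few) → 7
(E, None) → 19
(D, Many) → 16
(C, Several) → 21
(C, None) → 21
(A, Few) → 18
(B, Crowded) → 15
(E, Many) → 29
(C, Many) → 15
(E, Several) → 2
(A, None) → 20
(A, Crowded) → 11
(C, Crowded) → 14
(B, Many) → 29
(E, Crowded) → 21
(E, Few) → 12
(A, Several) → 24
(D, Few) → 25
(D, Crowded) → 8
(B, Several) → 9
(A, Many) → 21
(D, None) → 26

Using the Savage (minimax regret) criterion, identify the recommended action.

Column bests: None=30, Few=25, Several=24, Many=29, Crowded=21.
A regrets: 10, 7, 0, 8, 10 → max 10
B regrets: 0, 18, 15, 0, 6 → max 18
C regrets: 9, 17, 3, 14, 7 → max 17
D regrets: 4, 0, 6, 13, 13 → max 13
E regrets: 11, 13, 22, 0, 0 → max 22
Smallest max regret = 10 → A.

A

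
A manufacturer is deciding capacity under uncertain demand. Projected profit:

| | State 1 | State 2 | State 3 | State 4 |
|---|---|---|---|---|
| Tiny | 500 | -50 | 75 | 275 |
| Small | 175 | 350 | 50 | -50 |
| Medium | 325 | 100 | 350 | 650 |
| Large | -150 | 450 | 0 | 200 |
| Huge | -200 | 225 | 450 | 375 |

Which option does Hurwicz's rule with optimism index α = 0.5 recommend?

Medium

Tiny: 0.5·500 + 0.5·(-50) = 225
Small: 0.5·350 + 0.5·(-50) = 150
Medium: 0.5·650 + 0.5·100 = 375
Large: 0.5·450 + 0.5·(-150) = 150
Huge: 0.5·450 + 0.5·(-200) = 125
Highest Hurwicz score = 375 → Medium.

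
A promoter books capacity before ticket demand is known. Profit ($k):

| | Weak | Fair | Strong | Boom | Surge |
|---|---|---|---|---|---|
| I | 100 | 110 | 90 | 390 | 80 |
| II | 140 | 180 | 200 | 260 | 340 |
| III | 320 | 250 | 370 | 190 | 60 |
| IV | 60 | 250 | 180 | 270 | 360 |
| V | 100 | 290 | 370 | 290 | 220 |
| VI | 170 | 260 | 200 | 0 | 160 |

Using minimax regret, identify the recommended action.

II

Column bests: Weak=320, Fair=290, Strong=370, Boom=390, Surge=360.
I regrets: 220, 180, 280, 0, 280 → max 280
II regrets: 180, 110, 170, 130, 20 → max 180
III regrets: 0, 40, 0, 200, 300 → max 300
IV regrets: 260, 40, 190, 120, 0 → max 260
V regrets: 220, 0, 0, 100, 140 → max 220
VI regrets: 150, 30, 170, 390, 200 → max 390
Smallest max regret = 180 → II.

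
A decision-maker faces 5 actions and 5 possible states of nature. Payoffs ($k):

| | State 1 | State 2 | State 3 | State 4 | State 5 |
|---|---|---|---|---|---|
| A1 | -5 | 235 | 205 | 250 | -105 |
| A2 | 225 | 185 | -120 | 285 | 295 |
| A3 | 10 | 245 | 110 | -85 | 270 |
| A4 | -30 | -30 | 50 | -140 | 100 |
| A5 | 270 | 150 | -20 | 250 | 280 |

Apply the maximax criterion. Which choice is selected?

Row maxima: A1=250, A2=295, A3=270, A4=100, A5=280
Best best-case = 295 → A2.

A2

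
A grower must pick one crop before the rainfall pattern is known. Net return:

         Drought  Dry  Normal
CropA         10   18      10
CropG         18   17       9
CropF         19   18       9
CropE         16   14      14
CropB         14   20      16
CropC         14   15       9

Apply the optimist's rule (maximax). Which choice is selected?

CropB

Row maxima: CropA=18, CropG=18, CropF=19, CropE=16, CropB=20, CropC=15
Best best-case = 20 → CropB.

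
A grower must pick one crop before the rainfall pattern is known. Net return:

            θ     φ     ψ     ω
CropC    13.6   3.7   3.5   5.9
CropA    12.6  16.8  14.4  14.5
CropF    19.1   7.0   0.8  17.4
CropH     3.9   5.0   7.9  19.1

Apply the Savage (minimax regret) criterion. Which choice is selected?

Column bests: θ=19.1, φ=16.8, ψ=14.4, ω=19.1.
CropC regrets: 5.5, 13.1, 10.9, 13.2 → max 13.2
CropA regrets: 6.5, 0.0, 0.0, 4.6 → max 6.5
CropF regrets: 0.0, 9.8, 13.6, 1.7 → max 13.6
CropH regrets: 15.2, 11.8, 6.5, 0.0 → max 15.2
Smallest max regret = 6.5 → CropA.

CropA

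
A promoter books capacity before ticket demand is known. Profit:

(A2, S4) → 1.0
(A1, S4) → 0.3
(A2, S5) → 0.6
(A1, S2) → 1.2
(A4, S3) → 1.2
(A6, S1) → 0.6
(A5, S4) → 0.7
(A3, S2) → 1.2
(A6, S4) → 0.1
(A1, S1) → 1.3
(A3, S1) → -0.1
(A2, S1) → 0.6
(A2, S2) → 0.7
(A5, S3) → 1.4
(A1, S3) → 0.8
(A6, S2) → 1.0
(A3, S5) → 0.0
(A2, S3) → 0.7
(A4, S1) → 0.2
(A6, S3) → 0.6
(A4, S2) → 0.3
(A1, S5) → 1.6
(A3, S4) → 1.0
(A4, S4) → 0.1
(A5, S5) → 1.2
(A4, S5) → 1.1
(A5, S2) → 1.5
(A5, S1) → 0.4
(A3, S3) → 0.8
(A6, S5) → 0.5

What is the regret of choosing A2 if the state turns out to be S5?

1.0

Best payoff under S5 is 1.6.
Regret = 1.6 − 0.6 = 1.0.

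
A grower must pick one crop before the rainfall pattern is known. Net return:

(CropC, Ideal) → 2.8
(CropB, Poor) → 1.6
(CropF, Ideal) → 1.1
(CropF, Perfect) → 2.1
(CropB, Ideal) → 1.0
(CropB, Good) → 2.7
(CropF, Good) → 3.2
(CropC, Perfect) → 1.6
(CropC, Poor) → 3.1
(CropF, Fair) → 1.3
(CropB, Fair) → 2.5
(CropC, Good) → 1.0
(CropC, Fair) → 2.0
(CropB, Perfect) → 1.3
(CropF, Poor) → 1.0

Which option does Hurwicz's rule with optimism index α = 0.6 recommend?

CropB: 0.6·2.7 + 0.4·1.0 = 2.02
CropF: 0.6·3.2 + 0.4·1.0 = 2.32
CropC: 0.6·3.1 + 0.4·1.0 = 2.26
Highest Hurwicz score = 2.32 → CropF.

CropF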